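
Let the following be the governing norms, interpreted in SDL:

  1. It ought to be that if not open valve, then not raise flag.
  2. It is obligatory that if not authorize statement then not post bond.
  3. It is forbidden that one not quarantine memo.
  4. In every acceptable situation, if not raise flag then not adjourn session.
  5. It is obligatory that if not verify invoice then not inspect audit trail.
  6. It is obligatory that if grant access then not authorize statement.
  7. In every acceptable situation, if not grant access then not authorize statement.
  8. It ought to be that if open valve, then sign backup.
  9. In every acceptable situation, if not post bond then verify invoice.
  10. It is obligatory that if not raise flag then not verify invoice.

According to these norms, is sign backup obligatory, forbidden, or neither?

Obligatory

By case analysis on ¬grant_access: premise 7 gives O(¬grant_access → ¬authorize_statement) and premise 6 gives O(grant_access → ¬authorize_statement), so O(¬authorize_statement) either way.
From O(¬authorize_statement) and premise 2, O(¬authorize_statement → ¬post_bond), we obtain O(¬post_bond).
With premise 9, O(¬post_bond → verify_invoice), the K-axiom yields O(verify_invoice).
Premise 10 is O(¬raise_flag → ¬verify_invoice); contrapositively O(verify_invoice → raise_flag). Since O(verify_invoice) holds, K gives O(raise_flag).
Premise 1 is O(¬open_valve → ¬raise_flag); contrapositively O(raise_flag → open_valve). Since O(raise_flag) holds, K gives O(open_valve).
Applying K to premise 8 (O(open_valve → sign_backup)) and O(open_valve) yields O(sign_backup).
Premises 3, 4, 5 do not contribute to this derivation.
Hence sign_backup is obligatory.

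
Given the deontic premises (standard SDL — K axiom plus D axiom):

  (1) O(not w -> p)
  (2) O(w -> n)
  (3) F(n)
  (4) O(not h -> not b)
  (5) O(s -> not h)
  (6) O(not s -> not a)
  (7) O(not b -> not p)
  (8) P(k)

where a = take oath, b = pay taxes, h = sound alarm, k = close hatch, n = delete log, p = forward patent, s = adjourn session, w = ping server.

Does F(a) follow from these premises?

F(n) at premise 3 means O(not n).
Premise 2, O(w -> n), contraposes to O(not n -> not w); with O(not n) we get O(not w).
With premise 1, O(not w -> p), the K-axiom yields O(p).
The contrapositive of premise 7 (O(not b -> not p)) is O(p -> b), and O(p) is already established, so O(b).
Premise 4, O(not h -> not b), contraposes to O(b -> h); with O(b) we get O(h).
Premise 5 is O(s -> not h); contrapositively O(h -> not s). Since O(h) holds, K gives O(not s).
With premise 6, O(not s -> not a), the K-axiom yields O(not a).
Premise 8 does not contribute to this derivation.
So O(not a) holds, i.e. F(a). The claim follows.

Yes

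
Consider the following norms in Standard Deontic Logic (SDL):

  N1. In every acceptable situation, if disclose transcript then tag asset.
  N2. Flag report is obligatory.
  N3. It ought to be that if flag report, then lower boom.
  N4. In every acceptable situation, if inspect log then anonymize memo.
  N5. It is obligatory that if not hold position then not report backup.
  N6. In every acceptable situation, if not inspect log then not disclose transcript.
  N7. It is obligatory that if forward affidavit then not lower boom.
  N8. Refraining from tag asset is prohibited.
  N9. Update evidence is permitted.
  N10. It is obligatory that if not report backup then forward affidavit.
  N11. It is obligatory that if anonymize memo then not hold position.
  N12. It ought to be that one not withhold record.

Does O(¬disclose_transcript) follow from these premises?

Yes

From premise 2 we have O(flag_report).
From O(flag_report) and premise 3, O(flag_report → lower_boom), we obtain O(lower_boom).
Premise 7, O(forward_affidavit → ¬lower_boom), contraposes to O(lower_boom → ¬forward_affidavit); with O(lower_boom) we get O(¬forward_affidavit).
Premise 10 is O(¬report_backup → forward_affidavit); contrapositively O(¬forward_affidavit → report_backup). Since O(¬forward_affidavit) holds, K gives O(report_backup).
Premise 5 is O(¬hold_position → ¬report_backup); contrapositively O(report_backup → hold_position). Since O(report_backup) holds, K gives O(hold_position).
Premise 11, O(anonymize_memo → ¬hold_position), contraposes to O(hold_position → ¬anonymize_memo); with O(hold_position) we get O(¬anonymize_memo).
Premise 4 is O(inspect_log → anonymize_memo); contrapositively O(¬anonymize_memo → ¬inspect_log). Since O(¬anonymize_memo) holds, K gives O(¬inspect_log).
Applying K to premise 6 (O(¬inspect_log → ¬disclose_transcript)) and O(¬inspect_log) yields O(¬disclose_transcript).
Premises 1, 8, 9, 12 do not contribute to this derivation.
So O(¬disclose_transcript) follows.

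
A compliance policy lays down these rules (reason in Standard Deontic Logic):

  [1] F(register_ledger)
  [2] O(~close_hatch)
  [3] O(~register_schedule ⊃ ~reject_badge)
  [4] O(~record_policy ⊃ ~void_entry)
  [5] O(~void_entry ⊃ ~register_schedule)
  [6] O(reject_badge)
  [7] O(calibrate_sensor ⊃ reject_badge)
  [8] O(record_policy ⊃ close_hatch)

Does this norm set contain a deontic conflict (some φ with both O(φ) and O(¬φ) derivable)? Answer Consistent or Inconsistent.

Premise 6 states O(reject_badge) outright.
Premise 3, O(~register_schedule ⊃ ~reject_badge), contraposes to O(reject_badge ⊃ register_schedule); with O(reject_badge) we get O(register_schedule).
Premise 5 is O(~void_entry ⊃ ~register_schedule); contrapositively O(register_schedule ⊃ void_entry). Since O(register_schedule) holds, K gives O(void_entry).
Premise 4 is O(~record_policy ⊃ ~void_entry); contrapositively O(void_entry ⊃ record_policy). Since O(void_entry) holds, K gives O(record_policy).
With premise 8, O(record_policy ⊃ close_hatch), the K-axiom yields O(close_hatch).
Yet premise 2 states O(~close_hatch).
We now have both O(close_hatch) and O(~close_hatch) — close_hatch is simultaneously obligatory and forbidden, violating the D-axiom.

Inconsistent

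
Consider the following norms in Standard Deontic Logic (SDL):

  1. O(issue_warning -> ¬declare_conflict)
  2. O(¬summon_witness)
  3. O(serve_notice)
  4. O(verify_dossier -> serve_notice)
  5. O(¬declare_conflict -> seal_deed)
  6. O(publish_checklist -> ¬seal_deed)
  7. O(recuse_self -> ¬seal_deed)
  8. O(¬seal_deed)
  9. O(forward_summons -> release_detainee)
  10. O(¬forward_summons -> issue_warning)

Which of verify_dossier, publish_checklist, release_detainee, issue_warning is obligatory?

release_detainee

Premise 8 gives O(¬seal_deed).
Premise 5 is O(¬declare_conflict -> seal_deed); contrapositively O(¬seal_deed -> declare_conflict). Since O(¬seal_deed) holds, K gives O(declare_conflict).
Premise 1 is O(issue_warning -> ¬declare_conflict); contrapositively O(declare_conflict -> ¬issue_warning). Since O(declare_conflict) holds, K gives O(¬issue_warning).
Premise 10 is O(¬forward_summons -> issue_warning); contrapositively O(¬issue_warning -> forward_summons). Since O(¬issue_warning) holds, K gives O(forward_summons).
Applying K to premise 9 (O(forward_summons -> release_detainee)) and O(forward_summons) yields O(release_detainee).
So O(release_detainee) holds — release_detainee is obligatory. None of the other listed options is made obligatory by any chain of premises.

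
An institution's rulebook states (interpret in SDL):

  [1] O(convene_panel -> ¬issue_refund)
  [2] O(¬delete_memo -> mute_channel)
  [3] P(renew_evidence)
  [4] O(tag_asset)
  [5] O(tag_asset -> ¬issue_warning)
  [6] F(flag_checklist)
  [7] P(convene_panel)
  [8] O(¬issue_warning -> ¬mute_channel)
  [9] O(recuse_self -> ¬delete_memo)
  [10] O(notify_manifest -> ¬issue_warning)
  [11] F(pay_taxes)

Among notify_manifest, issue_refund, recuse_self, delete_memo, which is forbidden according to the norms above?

recuse_self

Premise 4 states O(tag_asset) outright.
Premise 5 is O(tag_asset -> ¬issue_warning); since O(tag_asset), deontic closure gives O(¬issue_warning).
Applying K to premise 8 (O(¬issue_warning -> ¬mute_channel)) and O(¬issue_warning) yields O(¬mute_channel).
The contrapositive of premise 2 (O(¬delete_memo -> mute_channel)) is O(¬mute_channel -> delete_memo), and O(¬mute_channel) is already established, so O(delete_memo).
Premise 9 is O(recuse_self -> ¬delete_memo); contrapositively O(delete_memo -> ¬recuse_self). Since O(delete_memo) holds, K gives O(¬recuse_self).
So O(¬recuse_self) holds, i.e. recuse_self is forbidden. None of the other listed options is forbidden under the premises.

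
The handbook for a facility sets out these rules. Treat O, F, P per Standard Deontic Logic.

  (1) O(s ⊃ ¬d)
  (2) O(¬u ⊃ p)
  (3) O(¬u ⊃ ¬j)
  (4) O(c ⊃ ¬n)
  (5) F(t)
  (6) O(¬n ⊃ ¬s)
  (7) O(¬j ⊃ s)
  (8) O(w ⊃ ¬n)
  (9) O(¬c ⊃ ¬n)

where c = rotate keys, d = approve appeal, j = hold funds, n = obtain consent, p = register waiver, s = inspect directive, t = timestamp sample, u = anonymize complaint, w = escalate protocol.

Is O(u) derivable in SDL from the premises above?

Premises 4 and 9 cover both cases: O(c ⊃ ¬n) and O(¬c ⊃ ¬n). Since c ∨ ¬c is a tautology, O(¬n) follows.
Premise 6 is O(¬n ⊃ ¬s); since O(¬n), deontic closure gives O(¬s).
Premise 7, O(¬j ⊃ s), contraposes to O(¬s ⊃ j); with O(¬s) we get O(j).
The contrapositive of premise 3 (O(¬u ⊃ ¬j)) is O(j ⊃ u), and O(j) is already established, so O(u).
Premises 1, 2, 5, 8 do not contribute to this derivation.
So O(u) follows.

Yes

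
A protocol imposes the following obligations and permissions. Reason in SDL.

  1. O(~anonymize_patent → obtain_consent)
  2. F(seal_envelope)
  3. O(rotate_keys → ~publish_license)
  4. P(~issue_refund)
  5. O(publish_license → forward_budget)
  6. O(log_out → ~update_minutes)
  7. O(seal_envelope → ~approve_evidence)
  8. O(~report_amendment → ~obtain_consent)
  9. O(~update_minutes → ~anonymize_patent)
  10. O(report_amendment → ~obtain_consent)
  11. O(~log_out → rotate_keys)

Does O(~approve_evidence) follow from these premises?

No

Premise 7 is O(seal_envelope → ~approve_evidence), but O(seal_envelope) is not derivable from the premises, so it does not yield O(~approve_evidence).
No other premise forces O(~approve_evidence). An ideal world satisfying every premise can still have ~approve_evidence false, so O(~approve_evidence) is not derivable.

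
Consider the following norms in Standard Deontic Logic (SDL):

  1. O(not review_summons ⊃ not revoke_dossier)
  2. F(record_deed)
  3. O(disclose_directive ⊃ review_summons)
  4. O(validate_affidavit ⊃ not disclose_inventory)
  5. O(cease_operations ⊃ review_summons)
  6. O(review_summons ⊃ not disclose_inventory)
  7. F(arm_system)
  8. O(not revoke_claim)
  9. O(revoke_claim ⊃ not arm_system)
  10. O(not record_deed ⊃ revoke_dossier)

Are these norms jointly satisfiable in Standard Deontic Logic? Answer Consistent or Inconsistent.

Consistent

Premise 9 is O(revoke_claim ⊃ not arm_system); even if O(not arm_system) held, inferring O(revoke_claim) would be affirming the consequent — invalid.
So O(revoke_claim) is not derivable, and the apparent clash with O(not revoke_claim) does not arise.
A world satisfying every obligation exists (e.g. arm_system=false, cease_operations=false, disclose_directive=false, disclose_inventory=false, record_deed=false, review_summons=true, revoke_claim=false, revoke_dossier=true, validate_affidavit=false); no atom is both obligatory and forbidden, so the set is consistent.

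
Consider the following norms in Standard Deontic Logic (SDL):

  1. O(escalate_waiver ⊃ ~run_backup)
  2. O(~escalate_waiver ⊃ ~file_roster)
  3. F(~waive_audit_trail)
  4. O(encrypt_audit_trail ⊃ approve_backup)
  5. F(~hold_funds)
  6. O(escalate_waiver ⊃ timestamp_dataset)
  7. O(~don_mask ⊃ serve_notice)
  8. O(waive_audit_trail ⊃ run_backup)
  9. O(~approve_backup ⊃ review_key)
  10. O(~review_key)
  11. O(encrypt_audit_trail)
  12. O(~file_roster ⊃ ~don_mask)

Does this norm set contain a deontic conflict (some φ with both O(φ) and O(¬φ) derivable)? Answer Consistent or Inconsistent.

Premise 9 is O(~approve_backup ⊃ review_key), but O(~approve_backup) is not derivable from the premises, so it does not yield O(review_key).
So O(review_key) is not derivable, and the apparent clash with O(~review_key) does not arise.
A world satisfying every obligation exists (e.g. approve_backup=true, don_mask=false, encrypt_audit_trail=true, escalate_waiver=false, file_roster=false, hold_funds=true, review_key=false, run_backup=true, serve_notice=true, timestamp_dataset=false, waive_audit_trail=true); no atom is both obligatory and forbidden, so the set is consistent.

Consistent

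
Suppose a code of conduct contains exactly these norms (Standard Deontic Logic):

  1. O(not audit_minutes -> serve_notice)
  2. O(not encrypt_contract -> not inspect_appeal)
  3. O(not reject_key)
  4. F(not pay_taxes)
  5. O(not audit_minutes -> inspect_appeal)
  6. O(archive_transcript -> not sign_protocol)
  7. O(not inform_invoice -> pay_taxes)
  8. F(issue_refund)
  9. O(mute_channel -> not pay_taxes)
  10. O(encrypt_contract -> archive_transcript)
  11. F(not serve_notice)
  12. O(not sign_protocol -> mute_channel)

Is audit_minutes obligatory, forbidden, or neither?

F(not pay_taxes) at premise 4 means O(pay_taxes).
The contrapositive of premise 9 (O(mute_channel -> not pay_taxes)) is O(pay_taxes -> not mute_channel), and O(pay_taxes) is already established, so O(not mute_channel).
Premise 12 is O(not sign_protocol -> mute_channel); contrapositively O(not mute_channel -> sign_protocol). Since O(not mute_channel) holds, K gives O(sign_protocol).
The contrapositive of premise 6 (O(archive_transcript -> not sign_protocol)) is O(sign_protocol -> not archive_transcript), and O(sign_protocol) is already established, so O(not archive_transcript).
Premise 10 is O(encrypt_contract -> archive_transcript); contrapositively O(not archive_transcript -> not encrypt_contract). Since O(not archive_transcript) holds, K gives O(not encrypt_contract).
Applying K to premise 2 (O(not encrypt_contract -> not inspect_appeal)) and O(not encrypt_contract) yields O(not inspect_appeal).
Premise 5, O(not audit_minutes -> inspect_appeal), contraposes to O(not inspect_appeal -> audit_minutes); with O(not inspect_appeal) we get O(audit_minutes).
Premises 1, 3, 7, 8, 11 do not contribute to this derivation.
Hence audit_minutes is obligatory.

Obligatory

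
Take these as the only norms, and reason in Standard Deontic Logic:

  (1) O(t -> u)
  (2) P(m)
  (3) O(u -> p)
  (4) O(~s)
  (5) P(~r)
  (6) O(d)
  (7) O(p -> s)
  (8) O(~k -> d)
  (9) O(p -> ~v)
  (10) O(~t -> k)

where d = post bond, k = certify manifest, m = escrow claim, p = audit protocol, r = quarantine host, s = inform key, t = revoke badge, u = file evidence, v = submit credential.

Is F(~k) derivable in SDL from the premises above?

Yes

Premise 4 gives O(~s).
Premise 7, O(p -> s), contraposes to O(~s -> ~p); with O(~s) we get O(~p).
The contrapositive of premise 3 (O(u -> p)) is O(~p -> ~u), and O(~p) is already established, so O(~u).
Premise 1 is O(t -> u); contrapositively O(~u -> ~t). Since O(~u) holds, K gives O(~t).
Applying K to premise 10 (O(~t -> k)) and O(~t) yields O(k).
Premises 2, 5, 6, 8, 9 do not contribute to this derivation.
So O(k) holds, i.e. F(~k). The claim follows.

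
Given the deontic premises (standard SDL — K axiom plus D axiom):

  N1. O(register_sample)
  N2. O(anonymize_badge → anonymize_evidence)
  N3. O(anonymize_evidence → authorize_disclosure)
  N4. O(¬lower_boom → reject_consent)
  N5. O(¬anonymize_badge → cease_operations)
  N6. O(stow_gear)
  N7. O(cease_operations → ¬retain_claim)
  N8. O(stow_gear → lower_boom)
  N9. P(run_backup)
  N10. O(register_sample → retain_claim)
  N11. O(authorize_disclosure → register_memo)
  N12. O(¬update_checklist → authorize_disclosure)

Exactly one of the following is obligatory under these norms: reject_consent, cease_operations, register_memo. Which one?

From premise 1 we have O(register_sample).
Premise 10 is O(register_sample → retain_claim); since O(register_sample), deontic closure gives O(retain_claim).
Premise 7, O(cease_operations → ¬retain_claim), contraposes to O(retain_claim → ¬cease_operations); with O(retain_claim) we get O(¬cease_operations).
The contrapositive of premise 5 (O(¬anonymize_badge → cease_operations)) is O(¬cease_operations → anonymize_badge), and O(¬cease_operations) is already established, so O(anonymize_badge).
From O(anonymize_badge) and premise 2, O(anonymize_badge → anonymize_evidence), we obtain O(anonymize_evidence).
Premise 3 is O(anonymize_evidence → authorize_disclosure); since O(anonymize_evidence), deontic closure gives O(authorize_disclosure).
With premise 11, O(authorize_disclosure → register_memo), the K-axiom yields O(register_memo).
So O(register_memo) holds — register_memo is obligatory. None of the other listed options is made obligatory by any chain of premises.

register_memo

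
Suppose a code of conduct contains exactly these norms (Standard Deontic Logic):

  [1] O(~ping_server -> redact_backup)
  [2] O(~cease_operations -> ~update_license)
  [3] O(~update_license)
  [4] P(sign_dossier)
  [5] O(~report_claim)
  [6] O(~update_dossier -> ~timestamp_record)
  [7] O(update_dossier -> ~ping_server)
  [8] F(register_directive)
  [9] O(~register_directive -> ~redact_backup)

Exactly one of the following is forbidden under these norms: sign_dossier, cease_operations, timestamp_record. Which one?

Premise 8 is F(register_directive), i.e. O(~register_directive).
From O(~register_directive) and premise 9, O(~register_directive -> ~redact_backup), we obtain O(~redact_backup).
Premise 1, O(~ping_server -> redact_backup), contraposes to O(~redact_backup -> ping_server); with O(~redact_backup) we get O(ping_server).
Premise 7 is O(update_dossier -> ~ping_server); contrapositively O(ping_server -> ~update_dossier). Since O(ping_server) holds, K gives O(~update_dossier).
Applying K to premise 6 (O(~update_dossier -> ~timestamp_record)) and O(~update_dossier) yields O(~timestamp_record).
So O(~timestamp_record) holds, i.e. timestamp_record is forbidden. None of the other listed options is forbidden under the premises.

timestamp_record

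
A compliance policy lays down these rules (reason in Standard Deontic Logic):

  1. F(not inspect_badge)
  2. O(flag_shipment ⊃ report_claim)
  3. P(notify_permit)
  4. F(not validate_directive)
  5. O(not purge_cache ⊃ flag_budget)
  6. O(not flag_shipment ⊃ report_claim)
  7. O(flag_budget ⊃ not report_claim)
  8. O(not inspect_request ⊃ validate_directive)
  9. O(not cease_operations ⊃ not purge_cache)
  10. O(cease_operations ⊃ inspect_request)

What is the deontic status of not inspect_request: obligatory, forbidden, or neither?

Premises 2 and 6 cover both cases: O(flag_shipment ⊃ report_claim) and O(not flag_shipment ⊃ report_claim). Since flag_shipment ∨ not flag_shipment is a tautology, O(report_claim) follows.
Premise 7, O(flag_budget ⊃ not report_claim), contraposes to O(report_claim ⊃ not flag_budget); with O(report_claim) we get O(not flag_budget).
Premise 5, O(not purge_cache ⊃ flag_budget), contraposes to O(not flag_budget ⊃ purge_cache); with O(not flag_budget) we get O(purge_cache).
Premise 9 is O(not cease_operations ⊃ not purge_cache); contrapositively O(purge_cache ⊃ cease_operations). Since O(purge_cache) holds, K gives O(cease_operations).
From O(cease_operations) and premise 10, O(cease_operations ⊃ inspect_request), we obtain O(inspect_request).
Premises 1, 3, 4, 8 do not contribute to this derivation.
Thus O(inspect_request), which is F(not inspect_request): not inspect_request is forbidden.

Forbidden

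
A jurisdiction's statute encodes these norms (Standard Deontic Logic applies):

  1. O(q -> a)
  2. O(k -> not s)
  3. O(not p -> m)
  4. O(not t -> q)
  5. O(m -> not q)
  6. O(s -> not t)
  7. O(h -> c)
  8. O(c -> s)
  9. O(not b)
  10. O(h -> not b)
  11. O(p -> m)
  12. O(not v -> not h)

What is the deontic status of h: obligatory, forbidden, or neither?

By case analysis on p: premise 11 gives O(p -> m) and premise 3 gives O(not p -> m), so O(m) either way.
Premise 5 is O(m -> not q); since O(m), deontic closure gives O(not q).
The contrapositive of premise 4 (O(not t -> q)) is O(not q -> t), and O(not q) is already established, so O(t).
The contrapositive of premise 6 (O(s -> not t)) is O(t -> not s), and O(t) is already established, so O(not s).
The contrapositive of premise 8 (O(c -> s)) is O(not s -> not c), and O(not s) is already established, so O(not c).
The contrapositive of premise 7 (O(h -> c)) is O(not c -> not h), and O(not c) is already established, so O(not h).
Premises 1, 2, 9, 10, 12 do not contribute to this derivation.
Thus O(not h), which is F(h): h is forbidden.

Forbidden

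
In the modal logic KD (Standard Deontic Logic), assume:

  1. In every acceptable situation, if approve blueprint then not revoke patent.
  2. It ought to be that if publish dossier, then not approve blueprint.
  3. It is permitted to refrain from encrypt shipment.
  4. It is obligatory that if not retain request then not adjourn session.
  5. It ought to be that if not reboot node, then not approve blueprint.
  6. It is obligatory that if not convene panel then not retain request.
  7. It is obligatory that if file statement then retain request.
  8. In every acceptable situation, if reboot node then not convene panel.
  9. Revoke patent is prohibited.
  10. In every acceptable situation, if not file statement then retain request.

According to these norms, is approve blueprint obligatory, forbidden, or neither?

Premises 10 and 7 cover both cases: O(¬file_statement → retain_request) and O(file_statement → retain_request). Since ¬file_statement ∨ file_statement is a tautology, O(retain_request) follows.
Premise 6 is O(¬convene_panel → ¬retain_request); contrapositively O(retain_request → convene_panel). Since O(retain_request) holds, K gives O(convene_panel).
The contrapositive of premise 8 (O(reboot_node → ¬convene_panel)) is O(convene_panel → ¬reboot_node), and O(convene_panel) is already established, so O(¬reboot_node).
With premise 5, O(¬reboot_node → ¬approve_blueprint), the K-axiom yields O(¬approve_blueprint).
Premises 1, 2, 3, 4, 9 do not contribute to this derivation.
Thus O(¬approve_blueprint), which is F(approve_blueprint): approve_blueprint is forbidden.

Forbidden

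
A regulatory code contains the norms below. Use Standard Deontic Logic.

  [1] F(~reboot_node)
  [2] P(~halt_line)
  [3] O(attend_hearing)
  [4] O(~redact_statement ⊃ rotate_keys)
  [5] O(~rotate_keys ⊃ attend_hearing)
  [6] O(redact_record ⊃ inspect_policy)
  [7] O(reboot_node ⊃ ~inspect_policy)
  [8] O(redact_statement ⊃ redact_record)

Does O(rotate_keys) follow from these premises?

Premise 1 is F(~reboot_node), i.e. O(reboot_node).
With premise 7, O(reboot_node ⊃ ~inspect_policy), the K-axiom yields O(~inspect_policy).
Premise 6, O(redact_record ⊃ inspect_policy), contraposes to O(~inspect_policy ⊃ ~redact_record); with O(~inspect_policy) we get O(~redact_record).
Premise 8, O(redact_statement ⊃ redact_record), contraposes to O(~redact_record ⊃ ~redact_statement); with O(~redact_record) we get O(~redact_statement).
Premise 4 is O(~redact_statement ⊃ rotate_keys); since O(~redact_statement), deontic closure gives O(rotate_keys).
Premises 2, 3, 5 do not contribute to this derivation.
So O(rotate_keys) follows.

Yes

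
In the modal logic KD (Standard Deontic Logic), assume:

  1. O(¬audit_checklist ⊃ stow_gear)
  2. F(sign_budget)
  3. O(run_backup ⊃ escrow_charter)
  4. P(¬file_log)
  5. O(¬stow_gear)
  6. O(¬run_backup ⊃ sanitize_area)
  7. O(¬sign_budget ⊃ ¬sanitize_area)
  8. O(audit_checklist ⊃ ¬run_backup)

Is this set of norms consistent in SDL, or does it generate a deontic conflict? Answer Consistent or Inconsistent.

Inconsistent

Premise 5 gives O(¬stow_gear).
Premise 1 is O(¬audit_checklist ⊃ stow_gear); contrapositively O(¬stow_gear ⊃ audit_checklist). Since O(¬stow_gear) holds, K gives O(audit_checklist).
Premise 8 is O(audit_checklist ⊃ ¬run_backup); since O(audit_checklist), deontic closure gives O(¬run_backup).
Applying K to premise 6 (O(¬run_backup ⊃ sanitize_area)) and O(¬run_backup) yields O(sanitize_area).
Premise 7, O(¬sign_budget ⊃ ¬sanitize_area), contraposes to O(sanitize_area ⊃ sign_budget); with O(sanitize_area) we get O(sign_budget).
However, F(sign_budget) at premise 2 amounts to O(¬sign_budget).
We now have both O(sign_budget) and O(¬sign_budget) — sign_budget is simultaneously obligatory and forbidden, violating the D-axiom.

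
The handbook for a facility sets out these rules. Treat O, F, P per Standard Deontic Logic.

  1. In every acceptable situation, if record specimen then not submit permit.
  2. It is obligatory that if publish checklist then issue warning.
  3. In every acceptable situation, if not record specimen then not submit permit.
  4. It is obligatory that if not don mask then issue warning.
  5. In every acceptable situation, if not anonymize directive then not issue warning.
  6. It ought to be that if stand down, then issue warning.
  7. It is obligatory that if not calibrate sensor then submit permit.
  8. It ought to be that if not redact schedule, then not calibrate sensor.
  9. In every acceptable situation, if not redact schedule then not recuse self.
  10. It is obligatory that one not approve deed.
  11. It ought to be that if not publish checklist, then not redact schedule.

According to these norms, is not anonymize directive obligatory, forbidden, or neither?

Forbidden

Premises 1 and 3 cover both cases: O(record_specimen → ¬submit_permit) and O(¬record_specimen → ¬submit_permit). Since record_specimen ∨ ¬record_specimen is a tautology, O(¬submit_permit) follows.
Premise 7 is O(¬calibrate_sensor → submit_permit); contrapositively O(¬submit_permit → calibrate_sensor). Since O(¬submit_permit) holds, K gives O(calibrate_sensor).
Premise 8 is O(¬redact_schedule → ¬calibrate_sensor); contrapositively O(calibrate_sensor → redact_schedule). Since O(calibrate_sensor) holds, K gives O(redact_schedule).
Premise 11, O(¬publish_checklist → ¬redact_schedule), contraposes to O(redact_schedule → publish_checklist); with O(redact_schedule) we get O(publish_checklist).
With premise 2, O(publish_checklist → issue_warning), the K-axiom yields O(issue_warning).
Premise 5 is O(¬anonymize_directive → ¬issue_warning); contrapositively O(issue_warning → anonymize_directive). Since O(issue_warning) holds, K gives O(anonymize_directive).
Premises 4, 6, 9, 10 do not contribute to this derivation.
Thus O(anonymize_directive), which is F(¬anonymize_directive): ¬anonymize_directive is forbidden.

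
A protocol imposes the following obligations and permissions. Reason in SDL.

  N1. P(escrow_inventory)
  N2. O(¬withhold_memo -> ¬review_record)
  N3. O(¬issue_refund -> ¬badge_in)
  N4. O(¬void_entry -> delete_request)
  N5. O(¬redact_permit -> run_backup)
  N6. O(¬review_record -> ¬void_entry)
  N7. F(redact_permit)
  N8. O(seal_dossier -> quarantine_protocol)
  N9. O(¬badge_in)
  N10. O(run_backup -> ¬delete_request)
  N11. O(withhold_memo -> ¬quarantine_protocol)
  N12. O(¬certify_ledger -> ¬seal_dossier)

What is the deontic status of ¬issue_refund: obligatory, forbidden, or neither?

Premise 3 is O(¬issue_refund -> ¬badge_in); even if O(¬badge_in) held, inferring O(¬issue_refund) would be affirming the consequent — invalid.
No premise or chain of K-axiom applications forces O(¬issue_refund), and none forces O(issue_refund). So ¬issue_refund is neither obligatory nor forbidden under these norms.

Neither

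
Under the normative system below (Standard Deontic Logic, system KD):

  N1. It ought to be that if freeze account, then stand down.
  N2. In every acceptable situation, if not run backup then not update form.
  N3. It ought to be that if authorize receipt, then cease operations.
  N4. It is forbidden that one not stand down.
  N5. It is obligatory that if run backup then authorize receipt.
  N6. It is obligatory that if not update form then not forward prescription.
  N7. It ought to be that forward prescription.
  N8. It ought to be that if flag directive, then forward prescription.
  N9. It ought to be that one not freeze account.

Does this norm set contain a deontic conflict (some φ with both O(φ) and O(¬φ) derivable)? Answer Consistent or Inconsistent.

Consistent

Premise 1 is O(freeze_account → stand_down); even if O(stand_down) held, inferring O(freeze_account) would be affirming the consequent — invalid.
So O(freeze_account) is not derivable, and the apparent clash with O(¬freeze_account) does not arise.
A world satisfying every obligation exists (e.g. authorize_receipt=true, cease_operations=true, flag_directive=false, forward_prescription=true, freeze_account=false, run_backup=true, stand_down=true, update_form=true); no atom is both obligatory and forbidden, so the set is consistent.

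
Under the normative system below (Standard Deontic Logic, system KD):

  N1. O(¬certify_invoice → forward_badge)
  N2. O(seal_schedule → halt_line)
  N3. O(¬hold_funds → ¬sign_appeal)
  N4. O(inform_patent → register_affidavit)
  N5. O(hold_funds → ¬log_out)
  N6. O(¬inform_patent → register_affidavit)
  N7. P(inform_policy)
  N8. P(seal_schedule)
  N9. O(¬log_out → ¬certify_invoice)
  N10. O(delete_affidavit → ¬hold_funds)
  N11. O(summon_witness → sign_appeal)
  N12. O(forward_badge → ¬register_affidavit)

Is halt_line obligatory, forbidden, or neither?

Premise 2 is O(seal_schedule → halt_line), but O(seal_schedule) is not derivable from the premises (the permission P(seal_schedule) asserts only ¬O(¬seal_schedule), not O(seal_schedule)), so it does not yield O(halt_line).
No premise or chain of K-axiom applications forces O(halt_line), and none forces O(¬halt_line). So halt_line is neither obligatory nor forbidden under these norms.

Neither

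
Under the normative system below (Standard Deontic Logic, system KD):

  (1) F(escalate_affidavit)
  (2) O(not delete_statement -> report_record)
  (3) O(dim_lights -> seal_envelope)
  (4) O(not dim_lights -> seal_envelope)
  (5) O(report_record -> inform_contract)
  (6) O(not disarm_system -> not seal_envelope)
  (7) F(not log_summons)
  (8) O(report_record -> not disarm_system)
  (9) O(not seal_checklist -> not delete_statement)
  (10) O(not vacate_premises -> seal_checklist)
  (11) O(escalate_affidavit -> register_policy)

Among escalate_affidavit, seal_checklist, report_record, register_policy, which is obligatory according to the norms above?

seal_checklist

Premises 4 and 3 cover both cases: O(not dim_lights -> seal_envelope) and O(dim_lights -> seal_envelope). Since not dim_lights ∨ dim_lights is a tautology, O(seal_envelope) follows.
Premise 6 is O(not disarm_system -> not seal_envelope); contrapositively O(seal_envelope -> disarm_system). Since O(seal_envelope) holds, K gives O(disarm_system).
Premise 8 is O(report_record -> not disarm_system); contrapositively O(disarm_system -> not report_record). Since O(disarm_system) holds, K gives O(not report_record).
The contrapositive of premise 2 (O(not delete_statement -> report_record)) is O(not report_record -> delete_statement), and O(not report_record) is already established, so O(delete_statement).
Premise 9, O(not seal_checklist -> not delete_statement), contraposes to O(delete_statement -> seal_checklist); with O(delete_statement) we get O(seal_checklist).
So O(seal_checklist) holds — seal_checklist is obligatory. None of the other listed options is made obligatory by any chain of premises.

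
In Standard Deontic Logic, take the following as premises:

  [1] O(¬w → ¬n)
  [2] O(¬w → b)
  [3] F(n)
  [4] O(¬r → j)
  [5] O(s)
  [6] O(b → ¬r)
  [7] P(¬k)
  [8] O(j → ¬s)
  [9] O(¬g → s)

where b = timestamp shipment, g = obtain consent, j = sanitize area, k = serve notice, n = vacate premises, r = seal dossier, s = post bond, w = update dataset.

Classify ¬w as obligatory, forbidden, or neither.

Forbidden

Premise 5 gives O(s).
Premise 8, O(j → ¬s), contraposes to O(s → ¬j); with O(s) we get O(¬j).
Premise 4 is O(¬r → j); contrapositively O(¬j → r). Since O(¬j) holds, K gives O(r).
The contrapositive of premise 6 (O(b → ¬r)) is O(r → ¬b), and O(r) is already established, so O(¬b).
The contrapositive of premise 2 (O(¬w → b)) is O(¬b → w), and O(¬b) is already established, so O(w).
Premises 1, 3, 7, 9 do not contribute to this derivation.
Thus O(w), which is F(¬w): ¬w is forbidden.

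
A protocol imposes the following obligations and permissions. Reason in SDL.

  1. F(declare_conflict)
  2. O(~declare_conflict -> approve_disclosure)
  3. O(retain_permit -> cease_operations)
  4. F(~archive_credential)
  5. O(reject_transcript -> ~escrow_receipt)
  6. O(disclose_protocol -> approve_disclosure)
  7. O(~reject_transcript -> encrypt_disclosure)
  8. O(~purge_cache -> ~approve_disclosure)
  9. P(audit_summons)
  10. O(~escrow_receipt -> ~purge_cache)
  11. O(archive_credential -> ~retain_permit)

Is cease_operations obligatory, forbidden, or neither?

Neither

Premise 3 is O(retain_permit -> cease_operations), but O(retain_permit) is not derivable from the premises, so it does not yield O(cease_operations).
No premise or chain of K-axiom applications forces O(cease_operations), and none forces O(~cease_operations). So cease_operations is neither obligatory nor forbidden under these norms.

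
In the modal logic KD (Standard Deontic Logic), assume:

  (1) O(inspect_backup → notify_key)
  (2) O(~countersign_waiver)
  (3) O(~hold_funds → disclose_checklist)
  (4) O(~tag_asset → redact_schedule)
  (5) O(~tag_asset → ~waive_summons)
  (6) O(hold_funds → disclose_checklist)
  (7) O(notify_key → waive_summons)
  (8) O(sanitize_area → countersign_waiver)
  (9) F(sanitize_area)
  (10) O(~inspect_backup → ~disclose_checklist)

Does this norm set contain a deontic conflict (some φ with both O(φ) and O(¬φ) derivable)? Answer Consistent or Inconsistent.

Consistent

Premise 8 is O(sanitize_area → countersign_waiver), but O(sanitize_area) is not derivable from the premises, so it does not yield O(countersign_waiver).
So O(countersign_waiver) is not derivable, and the apparent clash with O(~countersign_waiver) does not arise.
A world satisfying every obligation exists (e.g. countersign_waiver=false, disclose_checklist=true, hold_funds=false, inspect_backup=true, notify_key=true, redact_schedule=false, sanitize_area=false, tag_asset=true, waive_summons=true); no atom is both obligatory and forbidden, so the set is consistent.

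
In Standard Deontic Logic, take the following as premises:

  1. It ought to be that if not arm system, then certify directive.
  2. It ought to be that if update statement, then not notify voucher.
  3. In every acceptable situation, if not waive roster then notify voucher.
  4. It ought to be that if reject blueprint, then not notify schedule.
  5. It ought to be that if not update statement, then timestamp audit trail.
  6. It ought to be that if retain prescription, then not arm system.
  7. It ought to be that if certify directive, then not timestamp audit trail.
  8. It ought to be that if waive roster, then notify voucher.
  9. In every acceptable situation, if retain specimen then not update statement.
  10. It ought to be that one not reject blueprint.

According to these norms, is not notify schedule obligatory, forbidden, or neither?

Neither

Premise 4 is O(reject_blueprint → ¬notify_schedule), but O(reject_blueprint) is not derivable from the premises, so it does not yield O(¬notify_schedule).
No premise or chain of K-axiom applications forces O(¬notify_schedule), and none forces O(notify_schedule). So ¬notify_schedule is neither obligatory nor forbidden under these norms.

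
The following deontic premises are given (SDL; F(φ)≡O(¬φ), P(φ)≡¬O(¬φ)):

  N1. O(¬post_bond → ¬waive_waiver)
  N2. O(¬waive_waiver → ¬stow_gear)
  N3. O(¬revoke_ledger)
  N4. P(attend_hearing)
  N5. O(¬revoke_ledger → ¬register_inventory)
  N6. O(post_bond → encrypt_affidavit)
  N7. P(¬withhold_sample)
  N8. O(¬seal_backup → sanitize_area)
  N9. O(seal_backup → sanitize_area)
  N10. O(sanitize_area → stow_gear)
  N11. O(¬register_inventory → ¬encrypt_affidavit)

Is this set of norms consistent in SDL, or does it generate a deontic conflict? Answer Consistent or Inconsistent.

Inconsistent

Premises 8 and 9 are O(¬seal_backup → sanitize_area) and O(seal_backup → sanitize_area); every ideal world satisfies ¬seal_backup or seal_backup, so in either case sanitize_area holds — hence O(sanitize_area).
From O(sanitize_area) and premise 10, O(sanitize_area → stow_gear), we obtain O(stow_gear).
Premise 2 is O(¬waive_waiver → ¬stow_gear); contrapositively O(stow_gear → waive_waiver). Since O(stow_gear) holds, K gives O(waive_waiver).
Premise 1 is O(¬post_bond → ¬waive_waiver); contrapositively O(waive_waiver → post_bond). Since O(waive_waiver) holds, K gives O(post_bond).
Premise 6 is O(post_bond → encrypt_affidavit); since O(post_bond), deontic closure gives O(encrypt_affidavit).
Premise 11 is O(¬register_inventory → ¬encrypt_affidavit); contrapositively O(encrypt_affidavit → register_inventory). Since O(encrypt_affidavit) holds, K gives O(register_inventory).
Premise 5, O(¬revoke_ledger → ¬register_inventory), contraposes to O(register_inventory → revoke_ledger); with O(register_inventory) we get O(revoke_ledger).
However, premise 3 gives O(¬revoke_ledger).
We now have both O(revoke_ledger) and O(¬revoke_ledger) — revoke_ledger is simultaneously obligatory and forbidden, violating the D-axiom.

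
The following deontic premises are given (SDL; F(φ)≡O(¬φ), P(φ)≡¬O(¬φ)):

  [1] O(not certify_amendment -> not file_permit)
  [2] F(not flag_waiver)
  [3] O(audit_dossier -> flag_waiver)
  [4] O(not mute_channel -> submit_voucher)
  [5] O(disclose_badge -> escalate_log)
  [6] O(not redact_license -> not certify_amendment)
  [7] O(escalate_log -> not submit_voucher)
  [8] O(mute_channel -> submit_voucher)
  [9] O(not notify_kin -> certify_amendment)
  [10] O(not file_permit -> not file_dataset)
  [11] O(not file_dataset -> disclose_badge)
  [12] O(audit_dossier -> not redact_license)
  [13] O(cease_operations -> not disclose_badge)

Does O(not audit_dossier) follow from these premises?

Yes

Premises 4 and 8 cover both cases: O(not mute_channel -> submit_voucher) and O(mute_channel -> submit_voucher). Since not mute_channel ∨ mute_channel is a tautology, O(submit_voucher) follows.
Premise 7 is O(escalate_log -> not submit_voucher); contrapositively O(submit_voucher -> not escalate_log). Since O(submit_voucher) holds, K gives O(not escalate_log).
The contrapositive of premise 5 (O(disclose_badge -> escalate_log)) is O(not escalate_log -> not disclose_badge), and O(not escalate_log) is already established, so O(not disclose_badge).
Premise 11 is O(not file_dataset -> disclose_badge); contrapositively O(not disclose_badge -> file_dataset). Since O(not disclose_badge) holds, K gives O(file_dataset).
Premise 10 is O(not file_permit -> not file_dataset); contrapositively O(file_dataset -> file_permit). Since O(file_dataset) holds, K gives O(file_permit).
Premise 1, O(not certify_amendment -> not file_permit), contraposes to O(file_permit -> certify_amendment); with O(file_permit) we get O(certify_amendment).
Premise 6 is O(not redact_license -> not certify_amendment); contrapositively O(certify_amendment -> redact_license). Since O(certify_amendment) holds, K gives O(redact_license).
The contrapositive of premise 12 (O(audit_dossier -> not redact_license)) is O(redact_license -> not audit_dossier), and O(redact_license) is already established, so O(not audit_dossier).
Premises 2, 3, 9, 13 do not contribute to this derivation.
So O(not audit_dossier) follows.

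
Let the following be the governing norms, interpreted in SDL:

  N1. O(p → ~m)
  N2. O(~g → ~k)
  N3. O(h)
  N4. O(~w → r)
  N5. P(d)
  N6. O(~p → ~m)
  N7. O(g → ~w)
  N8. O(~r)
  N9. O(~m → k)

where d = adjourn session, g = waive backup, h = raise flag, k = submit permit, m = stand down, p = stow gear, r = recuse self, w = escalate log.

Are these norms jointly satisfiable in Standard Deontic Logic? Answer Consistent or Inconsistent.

Inconsistent

Premises 1 and 6 are O(p → ~m) and O(~p → ~m); every ideal world satisfies p or ~p, so in either case ~m holds — hence O(~m).
Premise 9 is O(~m → k); since O(~m), deontic closure gives O(k).
Premise 2, O(~g → ~k), contraposes to O(k → g); with O(k) we get O(g).
With premise 7, O(g → ~w), the K-axiom yields O(~w).
From O(~w) and premise 4, O(~w → r), we obtain O(r).
But premise 8 directly asserts O(~r).
We now have both O(r) and O(~r) — r is simultaneously obligatory and forbidden, violating the D-axiom.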